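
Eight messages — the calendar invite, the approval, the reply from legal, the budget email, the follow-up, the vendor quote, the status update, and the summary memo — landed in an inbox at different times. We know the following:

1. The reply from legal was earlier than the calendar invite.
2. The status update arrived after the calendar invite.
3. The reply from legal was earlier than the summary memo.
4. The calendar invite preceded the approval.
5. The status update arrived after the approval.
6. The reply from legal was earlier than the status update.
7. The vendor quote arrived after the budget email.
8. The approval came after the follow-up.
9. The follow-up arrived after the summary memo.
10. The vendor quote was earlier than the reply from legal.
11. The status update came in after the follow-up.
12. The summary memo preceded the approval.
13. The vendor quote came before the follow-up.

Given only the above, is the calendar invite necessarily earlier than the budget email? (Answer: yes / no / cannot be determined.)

Tracing the constraints gives the budget email → the vendor quote → the reply from legal → the calendar invite, so the budget email must come before the calendar invite.
That means the calendar invite cannot be before the budget email.

no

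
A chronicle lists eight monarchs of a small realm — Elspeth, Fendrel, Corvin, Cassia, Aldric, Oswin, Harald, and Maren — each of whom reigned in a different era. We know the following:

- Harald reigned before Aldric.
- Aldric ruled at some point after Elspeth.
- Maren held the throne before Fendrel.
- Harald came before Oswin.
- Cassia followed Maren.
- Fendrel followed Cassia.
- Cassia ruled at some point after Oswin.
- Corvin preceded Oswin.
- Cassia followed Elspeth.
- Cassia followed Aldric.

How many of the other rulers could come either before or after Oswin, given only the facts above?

Forced before Oswin: Corvin and Harald; forced after Oswin: Cassia and Fendrel.
That leaves Aldric, Elspeth, and Maren with no forced order relative to Oswin — 3.

3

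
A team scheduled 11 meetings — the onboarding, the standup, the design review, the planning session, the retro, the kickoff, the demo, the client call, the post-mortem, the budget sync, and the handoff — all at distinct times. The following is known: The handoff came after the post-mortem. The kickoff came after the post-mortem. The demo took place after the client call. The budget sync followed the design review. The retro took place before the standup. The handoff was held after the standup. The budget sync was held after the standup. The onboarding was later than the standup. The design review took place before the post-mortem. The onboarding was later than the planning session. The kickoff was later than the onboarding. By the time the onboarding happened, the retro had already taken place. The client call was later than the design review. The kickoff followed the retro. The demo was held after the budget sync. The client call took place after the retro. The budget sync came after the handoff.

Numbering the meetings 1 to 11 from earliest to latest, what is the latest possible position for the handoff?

9

The handoff must come before the budget sync and the demo — 2 meetings forced after it.
Everything else can be placed before the handoff in some valid order, so the handoff can sit as late as position 11 − 2 = 9.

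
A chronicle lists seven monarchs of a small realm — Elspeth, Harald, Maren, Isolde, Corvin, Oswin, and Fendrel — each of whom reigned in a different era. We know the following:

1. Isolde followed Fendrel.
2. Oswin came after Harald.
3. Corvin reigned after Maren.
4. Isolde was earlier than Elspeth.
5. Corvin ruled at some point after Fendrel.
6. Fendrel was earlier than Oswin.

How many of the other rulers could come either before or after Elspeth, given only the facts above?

Forced before Elspeth: Fendrel and Isolde.
That leaves Corvin, Harald, Maren, and Oswin with no forced order relative to Elspeth — 4.

4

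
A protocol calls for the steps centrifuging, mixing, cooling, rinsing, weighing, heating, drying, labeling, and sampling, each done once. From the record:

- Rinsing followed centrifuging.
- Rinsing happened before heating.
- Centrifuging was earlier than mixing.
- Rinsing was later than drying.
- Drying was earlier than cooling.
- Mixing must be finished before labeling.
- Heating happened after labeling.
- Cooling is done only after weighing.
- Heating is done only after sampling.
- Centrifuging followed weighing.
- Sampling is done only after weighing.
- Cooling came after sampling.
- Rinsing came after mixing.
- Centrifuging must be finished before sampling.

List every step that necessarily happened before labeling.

centrifuging, mixing, weighing

Directly stated before labeling: mixing.
Centrifuging reaches labeling via centrifuging → mixing → labeling.
Weighing reaches labeling via weighing → centrifuging → mixing → labeling.
No chain forces sampling (or any of the others) ahead of labeling.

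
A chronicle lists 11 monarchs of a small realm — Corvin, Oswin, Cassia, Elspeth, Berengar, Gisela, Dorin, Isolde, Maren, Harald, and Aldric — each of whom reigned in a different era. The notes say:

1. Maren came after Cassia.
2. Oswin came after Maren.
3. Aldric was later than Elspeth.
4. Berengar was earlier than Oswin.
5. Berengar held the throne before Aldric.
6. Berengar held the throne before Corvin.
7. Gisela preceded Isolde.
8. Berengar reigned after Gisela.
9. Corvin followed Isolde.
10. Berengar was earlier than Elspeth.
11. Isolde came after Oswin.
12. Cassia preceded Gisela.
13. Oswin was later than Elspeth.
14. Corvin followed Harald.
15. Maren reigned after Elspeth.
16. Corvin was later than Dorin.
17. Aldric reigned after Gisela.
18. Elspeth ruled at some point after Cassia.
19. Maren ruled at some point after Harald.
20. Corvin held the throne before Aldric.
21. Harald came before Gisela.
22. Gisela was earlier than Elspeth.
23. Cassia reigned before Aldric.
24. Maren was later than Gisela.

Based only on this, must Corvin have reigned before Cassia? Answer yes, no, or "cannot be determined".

no

Tracing the constraints gives Cassia → Gisela → Isolde → Corvin, so Cassia must come before Corvin.
That means Corvin cannot be before Cassia.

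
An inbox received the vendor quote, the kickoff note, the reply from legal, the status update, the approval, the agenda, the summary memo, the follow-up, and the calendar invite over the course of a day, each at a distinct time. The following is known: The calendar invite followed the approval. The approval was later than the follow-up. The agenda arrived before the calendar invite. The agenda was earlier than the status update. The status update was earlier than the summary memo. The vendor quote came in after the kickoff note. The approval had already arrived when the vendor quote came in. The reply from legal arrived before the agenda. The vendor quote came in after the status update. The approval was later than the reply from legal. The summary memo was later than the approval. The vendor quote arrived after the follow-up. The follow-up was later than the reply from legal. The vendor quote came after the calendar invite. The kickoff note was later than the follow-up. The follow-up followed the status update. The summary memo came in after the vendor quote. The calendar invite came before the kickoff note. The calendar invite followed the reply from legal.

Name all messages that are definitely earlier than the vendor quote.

the agenda, the approval, the calendar invite, the follow-up, the kickoff note, the reply from legal, the status update

Directly stated before the vendor quote: the approval, the calendar invite, the follow-up, the kickoff note, and the status update.
The agenda reaches the vendor quote via the agenda → the calendar invite → the vendor quote.
The reply from legal reaches the vendor quote via the reply from legal → the approval → the vendor quote.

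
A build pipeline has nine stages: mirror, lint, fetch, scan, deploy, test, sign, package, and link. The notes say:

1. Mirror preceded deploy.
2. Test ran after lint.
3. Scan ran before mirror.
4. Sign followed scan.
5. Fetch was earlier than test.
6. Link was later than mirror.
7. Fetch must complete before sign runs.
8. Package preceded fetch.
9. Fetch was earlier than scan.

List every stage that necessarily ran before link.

fetch, mirror, package, scan

Directly stated before link: mirror.
Fetch reaches link via fetch → scan → mirror → link.
Package reaches link via package → fetch → scan → mirror → link.
Scan reaches link via scan → mirror → link.
No chain forces deploy (or any of the others) ahead of link.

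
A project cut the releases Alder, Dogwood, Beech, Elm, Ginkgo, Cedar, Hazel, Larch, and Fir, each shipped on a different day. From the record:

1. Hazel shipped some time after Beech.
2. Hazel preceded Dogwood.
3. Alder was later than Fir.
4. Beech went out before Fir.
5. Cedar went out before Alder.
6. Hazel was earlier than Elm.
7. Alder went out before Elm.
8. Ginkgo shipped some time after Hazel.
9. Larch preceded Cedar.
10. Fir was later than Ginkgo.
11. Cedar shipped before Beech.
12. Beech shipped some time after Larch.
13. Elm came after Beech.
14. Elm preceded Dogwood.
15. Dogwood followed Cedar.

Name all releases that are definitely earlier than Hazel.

Directly stated before Hazel: Beech.
Cedar reaches Hazel via Cedar → Beech → Hazel.
Larch reaches Hazel via Larch → Beech → Hazel.

Beech, Cedar, Larch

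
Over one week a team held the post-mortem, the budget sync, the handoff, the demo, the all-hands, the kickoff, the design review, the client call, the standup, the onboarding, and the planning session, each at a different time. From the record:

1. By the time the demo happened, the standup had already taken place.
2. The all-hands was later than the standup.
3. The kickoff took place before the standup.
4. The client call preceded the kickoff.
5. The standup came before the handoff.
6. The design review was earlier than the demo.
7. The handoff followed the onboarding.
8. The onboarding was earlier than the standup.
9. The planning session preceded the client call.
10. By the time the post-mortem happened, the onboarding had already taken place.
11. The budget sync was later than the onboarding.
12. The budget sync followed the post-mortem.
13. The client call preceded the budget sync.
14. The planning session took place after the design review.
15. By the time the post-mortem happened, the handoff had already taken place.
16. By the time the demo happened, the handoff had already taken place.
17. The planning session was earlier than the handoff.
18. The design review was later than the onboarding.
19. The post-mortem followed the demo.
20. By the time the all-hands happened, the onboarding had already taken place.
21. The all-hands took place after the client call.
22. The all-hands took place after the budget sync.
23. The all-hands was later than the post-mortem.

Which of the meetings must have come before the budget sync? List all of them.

the client call, the demo, the design review, the handoff, the kickoff, the onboarding, the planning session, the post-mortem, the standup

Directly stated before the budget sync: the client call, the onboarding, and the post-mortem.
The demo reaches the budget sync via the demo → the post-mortem → the budget sync.
The design review reaches the budget sync via the design review → the demo → the post-mortem → the budget sync.
The handoff reaches the budget sync via the handoff → the post-mortem → the budget sync.
Likewise the kickoff, the planning session, and the standup each reach the budget sync by chaining the stated constraints.
No chain forces the all-hands ahead of the budget sync.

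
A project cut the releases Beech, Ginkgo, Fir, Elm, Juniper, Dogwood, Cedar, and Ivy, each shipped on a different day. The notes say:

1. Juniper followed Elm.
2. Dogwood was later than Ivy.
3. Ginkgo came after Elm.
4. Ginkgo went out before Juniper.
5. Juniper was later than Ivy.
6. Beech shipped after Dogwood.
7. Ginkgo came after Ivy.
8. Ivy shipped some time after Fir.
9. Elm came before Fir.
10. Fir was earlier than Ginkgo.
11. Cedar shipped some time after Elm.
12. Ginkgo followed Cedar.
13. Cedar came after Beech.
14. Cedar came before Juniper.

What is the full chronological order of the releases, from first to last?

Elm, Fir, Ivy, Dogwood, Beech, Cedar, Ginkgo, Juniper

The constraints fix every adjacent pair, so only one ordering works:
Elm → Fir → Ivy → Dogwood → Beech → Cedar → Ginkgo → Juniper.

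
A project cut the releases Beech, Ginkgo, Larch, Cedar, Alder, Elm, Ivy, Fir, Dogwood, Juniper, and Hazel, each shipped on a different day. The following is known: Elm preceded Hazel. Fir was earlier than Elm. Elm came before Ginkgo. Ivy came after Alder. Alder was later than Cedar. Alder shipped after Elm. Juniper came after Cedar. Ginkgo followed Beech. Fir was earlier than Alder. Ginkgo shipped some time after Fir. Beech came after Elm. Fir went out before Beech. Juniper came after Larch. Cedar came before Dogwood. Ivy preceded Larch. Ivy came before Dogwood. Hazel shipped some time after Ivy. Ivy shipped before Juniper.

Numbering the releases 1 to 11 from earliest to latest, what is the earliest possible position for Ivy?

5

Alder, Cedar, Elm, and Fir must all come before Ivy — 4 forced predecessors.
Nothing else is forced ahead of Ivy, so its earliest slot is position 4 + 1 = 5.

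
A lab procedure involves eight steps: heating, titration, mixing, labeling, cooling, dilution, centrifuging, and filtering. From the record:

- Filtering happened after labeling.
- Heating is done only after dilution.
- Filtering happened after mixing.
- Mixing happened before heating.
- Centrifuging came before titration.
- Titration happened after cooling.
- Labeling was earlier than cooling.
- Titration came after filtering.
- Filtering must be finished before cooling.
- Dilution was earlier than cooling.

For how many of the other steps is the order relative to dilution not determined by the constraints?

Forced after dilution: cooling, heating, and titration.
That leaves centrifuging, filtering, labeling, and mixing with no forced order relative to dilution — 4.

4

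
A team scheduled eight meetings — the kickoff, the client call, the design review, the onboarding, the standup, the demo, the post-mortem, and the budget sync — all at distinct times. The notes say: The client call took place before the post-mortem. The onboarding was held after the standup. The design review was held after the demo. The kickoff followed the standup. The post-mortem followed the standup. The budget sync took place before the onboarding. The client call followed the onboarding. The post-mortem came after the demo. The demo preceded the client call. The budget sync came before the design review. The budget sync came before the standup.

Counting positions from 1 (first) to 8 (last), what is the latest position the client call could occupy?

7

The client call must come before the post-mortem — 1 meeting forced after it.
Everything else can be placed before the client call in some valid order, so the client call can sit as late as position 8 − 1 = 7.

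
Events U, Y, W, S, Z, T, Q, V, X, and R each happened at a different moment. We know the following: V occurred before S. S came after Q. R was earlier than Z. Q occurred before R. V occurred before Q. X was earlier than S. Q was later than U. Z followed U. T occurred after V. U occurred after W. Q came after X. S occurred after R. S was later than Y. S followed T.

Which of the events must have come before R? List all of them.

Directly stated before R: Q.
U reaches R via U → Q → R.
V reaches R via V → Q → R.
W reaches R via W → U → Q → R.
Likewise X reaches R by chaining the stated constraints.

Q, U, V, W, X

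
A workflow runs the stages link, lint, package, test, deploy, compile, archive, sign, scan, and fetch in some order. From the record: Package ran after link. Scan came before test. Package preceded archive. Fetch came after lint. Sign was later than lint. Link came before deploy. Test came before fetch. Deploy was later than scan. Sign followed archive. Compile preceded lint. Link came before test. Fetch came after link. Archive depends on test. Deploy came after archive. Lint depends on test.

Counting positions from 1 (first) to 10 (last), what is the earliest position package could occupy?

Link must come before package — 1 forced predecessor.
Nothing else is forced ahead of package, so its earliest slot is position 1 + 1 = 2.

2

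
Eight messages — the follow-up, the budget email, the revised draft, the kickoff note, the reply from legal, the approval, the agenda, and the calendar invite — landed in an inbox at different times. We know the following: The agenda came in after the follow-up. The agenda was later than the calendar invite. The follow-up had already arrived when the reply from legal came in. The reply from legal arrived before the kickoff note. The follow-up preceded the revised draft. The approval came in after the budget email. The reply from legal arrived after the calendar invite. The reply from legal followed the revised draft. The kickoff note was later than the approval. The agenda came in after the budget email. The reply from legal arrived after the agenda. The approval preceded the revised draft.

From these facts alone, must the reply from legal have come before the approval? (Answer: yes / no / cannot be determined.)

no

Tracing the constraints gives the approval → the revised draft → the reply from legal, so the approval must come before the reply from legal.
That means the reply from legal cannot be before the approval.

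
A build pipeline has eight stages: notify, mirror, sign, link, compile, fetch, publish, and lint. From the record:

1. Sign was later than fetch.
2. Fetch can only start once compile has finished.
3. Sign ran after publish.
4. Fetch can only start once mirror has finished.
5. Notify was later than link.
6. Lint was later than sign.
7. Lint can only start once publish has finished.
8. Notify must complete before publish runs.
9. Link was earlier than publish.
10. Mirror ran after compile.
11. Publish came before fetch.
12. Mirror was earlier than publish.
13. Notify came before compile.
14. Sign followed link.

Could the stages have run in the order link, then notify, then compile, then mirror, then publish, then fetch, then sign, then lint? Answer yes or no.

yes

Check each stated constraint against the proposed order — e.g. link is ahead of publish; link is ahead of sign. Every pair is in the required order; nothing is violated.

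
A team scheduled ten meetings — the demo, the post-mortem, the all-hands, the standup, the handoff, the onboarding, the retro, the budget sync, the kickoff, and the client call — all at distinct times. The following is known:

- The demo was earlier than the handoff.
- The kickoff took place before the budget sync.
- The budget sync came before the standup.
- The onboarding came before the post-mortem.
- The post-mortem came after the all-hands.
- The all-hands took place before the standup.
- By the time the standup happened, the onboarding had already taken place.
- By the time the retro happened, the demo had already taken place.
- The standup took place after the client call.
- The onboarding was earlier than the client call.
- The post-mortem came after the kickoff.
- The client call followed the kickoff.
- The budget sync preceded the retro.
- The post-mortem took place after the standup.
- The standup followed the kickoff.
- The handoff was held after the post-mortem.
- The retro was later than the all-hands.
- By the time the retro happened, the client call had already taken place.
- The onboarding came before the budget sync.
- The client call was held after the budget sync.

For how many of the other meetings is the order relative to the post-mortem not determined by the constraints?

2

Forced before the post-mortem: the all-hands, the budget sync, the client call, the kickoff, the onboarding, and the standup; forced after the post-mortem: the handoff.
That leaves the demo and the retro with no forced order relative to the post-mortem — 2.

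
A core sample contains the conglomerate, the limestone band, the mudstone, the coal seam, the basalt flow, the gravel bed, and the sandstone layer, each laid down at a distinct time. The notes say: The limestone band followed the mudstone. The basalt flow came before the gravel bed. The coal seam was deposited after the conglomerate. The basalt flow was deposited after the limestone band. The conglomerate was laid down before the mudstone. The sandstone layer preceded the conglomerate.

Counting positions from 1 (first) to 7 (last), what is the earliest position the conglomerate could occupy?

The sandstone layer must come before the conglomerate — 1 forced predecessor.
Nothing else is forced ahead of the conglomerate, so its earliest slot is position 1 + 1 = 2.

2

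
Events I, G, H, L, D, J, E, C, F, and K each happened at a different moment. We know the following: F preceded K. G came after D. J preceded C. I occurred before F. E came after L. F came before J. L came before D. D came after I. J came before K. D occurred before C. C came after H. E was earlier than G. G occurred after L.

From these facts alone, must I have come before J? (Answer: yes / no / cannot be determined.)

yes

Chain the constraints: I → F → J. Each link is directly stated, so I comes before J.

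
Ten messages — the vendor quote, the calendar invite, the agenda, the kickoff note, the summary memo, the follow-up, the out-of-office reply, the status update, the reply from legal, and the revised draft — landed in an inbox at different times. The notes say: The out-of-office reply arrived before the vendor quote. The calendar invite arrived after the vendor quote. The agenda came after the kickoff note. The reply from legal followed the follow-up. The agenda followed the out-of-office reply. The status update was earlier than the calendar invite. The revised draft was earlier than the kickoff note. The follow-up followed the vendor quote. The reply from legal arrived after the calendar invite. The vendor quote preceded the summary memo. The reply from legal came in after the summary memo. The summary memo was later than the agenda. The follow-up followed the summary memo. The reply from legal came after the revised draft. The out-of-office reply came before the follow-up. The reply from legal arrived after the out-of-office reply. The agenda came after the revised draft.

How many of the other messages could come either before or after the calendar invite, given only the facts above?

5

Forced before the calendar invite: the out-of-office reply, the status update, and the vendor quote; forced after the calendar invite: the reply from legal.
That leaves the agenda, the follow-up, the kickoff note, the revised draft, and the summary memo with no forced order relative to the calendar invite — 5.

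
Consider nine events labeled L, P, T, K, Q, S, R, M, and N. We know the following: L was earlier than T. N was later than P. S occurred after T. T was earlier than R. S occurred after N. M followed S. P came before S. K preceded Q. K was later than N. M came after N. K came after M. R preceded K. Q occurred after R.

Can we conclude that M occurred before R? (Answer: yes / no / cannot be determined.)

No chain of stated constraints runs from M to R, and none runs from R to M either.
So the relative order of M and R is not fixed by the given facts.

cannot be determined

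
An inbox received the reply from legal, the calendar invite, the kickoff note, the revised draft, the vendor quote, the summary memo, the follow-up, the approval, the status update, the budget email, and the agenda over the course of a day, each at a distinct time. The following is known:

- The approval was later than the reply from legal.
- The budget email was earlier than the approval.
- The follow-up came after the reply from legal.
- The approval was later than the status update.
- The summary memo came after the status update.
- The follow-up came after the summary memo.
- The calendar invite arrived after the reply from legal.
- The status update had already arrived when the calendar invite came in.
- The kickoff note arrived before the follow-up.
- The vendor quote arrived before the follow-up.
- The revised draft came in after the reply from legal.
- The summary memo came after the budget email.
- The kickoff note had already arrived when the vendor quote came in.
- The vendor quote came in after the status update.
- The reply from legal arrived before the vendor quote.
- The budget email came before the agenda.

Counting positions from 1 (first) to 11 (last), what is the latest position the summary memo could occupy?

10

The summary memo must come before the follow-up — 1 message forced after it.
Everything else can be placed before the summary memo in some valid order, so the summary memo can sit as late as position 11 − 1 = 10.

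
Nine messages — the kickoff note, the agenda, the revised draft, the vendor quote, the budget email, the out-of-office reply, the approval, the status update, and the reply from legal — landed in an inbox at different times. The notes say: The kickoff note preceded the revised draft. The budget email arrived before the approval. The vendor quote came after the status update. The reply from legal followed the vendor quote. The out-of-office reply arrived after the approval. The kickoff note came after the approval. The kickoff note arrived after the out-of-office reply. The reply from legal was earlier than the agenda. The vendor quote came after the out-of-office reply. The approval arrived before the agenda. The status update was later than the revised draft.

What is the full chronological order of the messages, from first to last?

the budget email, the approval, the out-of-office reply, the kickoff note, the revised draft, the status update, the vendor quote, the reply from legal, the agenda

The constraints fix every adjacent pair, so only one ordering works:
the budget email → the approval → the out-of-office reply → the kickoff note → the revised draft → the status update → the vendor quote → the reply from legal → the agenda.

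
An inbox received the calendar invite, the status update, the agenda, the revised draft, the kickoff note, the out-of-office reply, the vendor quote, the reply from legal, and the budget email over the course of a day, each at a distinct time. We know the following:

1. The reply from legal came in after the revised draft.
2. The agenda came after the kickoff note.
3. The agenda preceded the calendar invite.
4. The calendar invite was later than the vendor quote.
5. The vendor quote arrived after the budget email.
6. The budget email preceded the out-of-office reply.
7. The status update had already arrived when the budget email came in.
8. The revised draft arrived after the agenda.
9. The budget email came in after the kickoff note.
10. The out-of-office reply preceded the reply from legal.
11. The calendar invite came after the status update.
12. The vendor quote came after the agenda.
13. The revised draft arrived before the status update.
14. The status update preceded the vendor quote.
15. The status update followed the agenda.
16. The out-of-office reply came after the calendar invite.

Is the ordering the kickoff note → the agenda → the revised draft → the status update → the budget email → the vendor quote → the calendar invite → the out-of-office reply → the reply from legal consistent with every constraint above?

Check each stated constraint against the proposed order — e.g. the agenda is ahead of the calendar invite; the revised draft is ahead of the reply from legal. Every pair is in the required order; nothing is violated.

yes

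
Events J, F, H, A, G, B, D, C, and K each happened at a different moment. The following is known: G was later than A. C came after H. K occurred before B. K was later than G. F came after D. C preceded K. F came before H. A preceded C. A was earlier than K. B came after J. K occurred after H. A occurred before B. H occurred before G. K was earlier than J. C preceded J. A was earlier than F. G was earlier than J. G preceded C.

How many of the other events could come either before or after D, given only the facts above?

Forced after D: B, C, F, G, H, J, and K.
That leaves A with no forced order relative to D — 1.

1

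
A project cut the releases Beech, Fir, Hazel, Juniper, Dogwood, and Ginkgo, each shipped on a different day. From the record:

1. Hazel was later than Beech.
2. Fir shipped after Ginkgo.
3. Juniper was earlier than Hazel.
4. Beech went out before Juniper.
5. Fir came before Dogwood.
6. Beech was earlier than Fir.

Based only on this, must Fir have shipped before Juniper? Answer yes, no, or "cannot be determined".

cannot be determined

No chain of stated constraints runs from Fir to Juniper, and none runs from Juniper to Fir either.
So the relative order of Fir and Juniper is not fixed by the given facts.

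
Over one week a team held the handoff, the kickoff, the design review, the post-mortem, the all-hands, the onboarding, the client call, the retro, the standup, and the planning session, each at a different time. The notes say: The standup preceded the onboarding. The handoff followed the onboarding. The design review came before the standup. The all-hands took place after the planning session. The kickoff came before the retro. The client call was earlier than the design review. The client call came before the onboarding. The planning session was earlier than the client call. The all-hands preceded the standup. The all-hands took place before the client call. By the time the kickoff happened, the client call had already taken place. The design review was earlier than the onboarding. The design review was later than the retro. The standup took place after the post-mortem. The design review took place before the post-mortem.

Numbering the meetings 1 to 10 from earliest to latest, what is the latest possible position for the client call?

The client call must come before the design review, the handoff, the kickoff, the onboarding, the post-mortem, the retro, and the standup — 7 meetings forced after it.
Everything else can be placed before the client call in some valid order, so the client call can sit as late as position 10 − 7 = 3.

3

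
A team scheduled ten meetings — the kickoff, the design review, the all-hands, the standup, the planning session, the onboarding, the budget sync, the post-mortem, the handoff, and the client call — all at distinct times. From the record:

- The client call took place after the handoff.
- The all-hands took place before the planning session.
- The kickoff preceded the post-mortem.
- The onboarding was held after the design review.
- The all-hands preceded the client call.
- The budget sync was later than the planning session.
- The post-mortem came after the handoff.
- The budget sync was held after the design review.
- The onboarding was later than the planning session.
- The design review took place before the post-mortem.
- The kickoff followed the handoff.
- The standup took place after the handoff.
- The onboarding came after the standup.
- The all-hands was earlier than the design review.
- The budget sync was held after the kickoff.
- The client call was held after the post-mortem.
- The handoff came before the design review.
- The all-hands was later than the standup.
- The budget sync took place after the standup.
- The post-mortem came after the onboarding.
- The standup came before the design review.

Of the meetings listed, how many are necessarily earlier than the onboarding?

Directly stated before the onboarding: the design review, the planning session, and the standup.
The all-hands reaches the onboarding via the all-hands → the planning session → the onboarding.
The handoff reaches the onboarding via the handoff → the standup → the onboarding.
No chain forces the client call (or any of the others) ahead of the onboarding.
That's the all-hands, the design review, the handoff, the planning session, and the standup — 5 in all.

5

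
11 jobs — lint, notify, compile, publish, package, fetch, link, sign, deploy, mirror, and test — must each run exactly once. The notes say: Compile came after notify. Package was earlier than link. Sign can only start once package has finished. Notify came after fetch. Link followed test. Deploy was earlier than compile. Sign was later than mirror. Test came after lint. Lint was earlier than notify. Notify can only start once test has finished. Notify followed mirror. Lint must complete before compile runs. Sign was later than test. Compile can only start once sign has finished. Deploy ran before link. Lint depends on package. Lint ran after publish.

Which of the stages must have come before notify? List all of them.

fetch, lint, mirror, package, publish, test

Directly stated before notify: fetch, lint, mirror, and test.
Package reaches notify via package → lint → notify.
Publish reaches notify via publish → lint → notify.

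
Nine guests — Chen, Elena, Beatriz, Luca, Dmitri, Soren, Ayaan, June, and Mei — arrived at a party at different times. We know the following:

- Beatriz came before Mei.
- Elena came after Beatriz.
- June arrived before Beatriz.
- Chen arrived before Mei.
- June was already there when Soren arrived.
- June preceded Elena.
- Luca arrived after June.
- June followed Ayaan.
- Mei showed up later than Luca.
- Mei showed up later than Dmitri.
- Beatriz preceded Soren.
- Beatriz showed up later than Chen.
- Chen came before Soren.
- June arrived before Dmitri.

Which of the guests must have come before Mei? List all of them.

Directly stated before Mei: Beatriz, Chen, Dmitri, and Luca.
Ayaan reaches Mei via Ayaan → June → Luca → Mei.
June reaches Mei via June → Luca → Mei.

Ayaan, Beatriz, Chen, Dmitri, June, Luca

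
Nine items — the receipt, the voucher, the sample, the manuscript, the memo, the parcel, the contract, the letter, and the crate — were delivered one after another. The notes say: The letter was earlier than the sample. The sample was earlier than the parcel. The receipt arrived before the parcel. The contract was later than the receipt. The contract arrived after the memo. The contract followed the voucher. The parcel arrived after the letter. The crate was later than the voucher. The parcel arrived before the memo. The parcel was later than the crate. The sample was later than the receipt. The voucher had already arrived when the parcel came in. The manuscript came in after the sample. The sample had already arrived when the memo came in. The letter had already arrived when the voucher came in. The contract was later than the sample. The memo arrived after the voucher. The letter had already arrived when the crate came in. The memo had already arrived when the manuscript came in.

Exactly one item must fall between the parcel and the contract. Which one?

Tracing the constraints gives the parcel → the memo → the contract, so the memo sits after the parcel and before the contract.
No other item is forced both after the parcel and before the contract.

the memo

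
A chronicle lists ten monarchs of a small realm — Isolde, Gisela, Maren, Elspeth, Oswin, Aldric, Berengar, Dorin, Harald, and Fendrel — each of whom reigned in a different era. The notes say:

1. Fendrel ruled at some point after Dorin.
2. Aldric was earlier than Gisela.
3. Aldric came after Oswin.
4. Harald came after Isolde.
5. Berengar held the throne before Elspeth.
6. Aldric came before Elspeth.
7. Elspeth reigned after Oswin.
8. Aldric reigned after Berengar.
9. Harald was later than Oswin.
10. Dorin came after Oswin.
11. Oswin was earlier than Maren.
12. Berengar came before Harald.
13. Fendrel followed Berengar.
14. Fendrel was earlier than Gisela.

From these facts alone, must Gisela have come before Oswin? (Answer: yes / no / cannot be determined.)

Tracing the constraints gives Oswin → Aldric → Gisela, so Oswin must come before Gisela.
That means Gisela cannot be before Oswin.

no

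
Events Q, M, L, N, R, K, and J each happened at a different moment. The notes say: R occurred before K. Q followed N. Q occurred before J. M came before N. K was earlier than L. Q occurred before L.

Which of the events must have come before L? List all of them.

K, M, N, Q, R

Directly stated before L: K and Q.
M reaches L via M → N → Q → L.
N reaches L via N → Q → L.
R reaches L via R → K → L.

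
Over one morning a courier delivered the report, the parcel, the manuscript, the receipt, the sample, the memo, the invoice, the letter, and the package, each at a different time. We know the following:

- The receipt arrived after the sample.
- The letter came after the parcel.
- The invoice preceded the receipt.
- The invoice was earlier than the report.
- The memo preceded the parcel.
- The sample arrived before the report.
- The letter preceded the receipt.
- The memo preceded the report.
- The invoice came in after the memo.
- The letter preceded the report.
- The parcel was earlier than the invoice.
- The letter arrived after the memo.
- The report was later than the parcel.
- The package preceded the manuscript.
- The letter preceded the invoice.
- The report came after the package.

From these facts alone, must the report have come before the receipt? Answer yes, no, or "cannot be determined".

cannot be determined

No chain of stated constraints runs from the report to the receipt, and none runs from the receipt to the report either.
So the relative order of the report and the receipt is not fixed by the given facts.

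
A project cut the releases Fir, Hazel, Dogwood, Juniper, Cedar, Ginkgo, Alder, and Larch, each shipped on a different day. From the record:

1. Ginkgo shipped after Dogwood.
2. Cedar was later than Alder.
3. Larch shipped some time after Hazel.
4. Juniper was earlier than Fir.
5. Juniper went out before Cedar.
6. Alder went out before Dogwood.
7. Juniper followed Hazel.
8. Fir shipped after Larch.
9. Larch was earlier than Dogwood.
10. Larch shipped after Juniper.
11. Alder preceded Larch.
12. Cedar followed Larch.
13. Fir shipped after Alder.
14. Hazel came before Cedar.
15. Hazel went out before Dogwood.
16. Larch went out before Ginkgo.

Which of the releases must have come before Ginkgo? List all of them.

Directly stated before Ginkgo: Dogwood and Larch.
Alder reaches Ginkgo via Alder → Larch → Ginkgo.
Hazel reaches Ginkgo via Hazel → Larch → Ginkgo.
Juniper reaches Ginkgo via Juniper → Larch → Ginkgo.
No chain forces Fir (or any of the others) ahead of Ginkgo.

Alder, Dogwood, Hazel, Juniper, Larch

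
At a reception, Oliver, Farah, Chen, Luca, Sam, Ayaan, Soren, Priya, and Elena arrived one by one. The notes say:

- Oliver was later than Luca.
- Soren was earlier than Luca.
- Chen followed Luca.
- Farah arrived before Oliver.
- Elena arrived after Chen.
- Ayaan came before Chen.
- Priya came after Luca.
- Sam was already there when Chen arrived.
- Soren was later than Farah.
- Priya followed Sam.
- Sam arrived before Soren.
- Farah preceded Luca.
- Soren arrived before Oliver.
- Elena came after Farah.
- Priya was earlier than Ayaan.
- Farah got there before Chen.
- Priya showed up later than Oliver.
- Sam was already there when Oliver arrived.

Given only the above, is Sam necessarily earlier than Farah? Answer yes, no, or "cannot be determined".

No chain of stated constraints runs from Sam to Farah, and none runs from Farah to Sam either.
So the relative order of Sam and Farah is not fixed by the given facts.

cannot be determined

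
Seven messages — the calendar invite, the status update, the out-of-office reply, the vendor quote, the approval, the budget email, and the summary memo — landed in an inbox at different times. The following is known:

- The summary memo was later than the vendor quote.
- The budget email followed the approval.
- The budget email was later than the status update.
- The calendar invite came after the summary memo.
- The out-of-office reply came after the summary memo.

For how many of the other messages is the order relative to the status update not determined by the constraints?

Forced after the status update: the budget email.
That leaves the approval, the calendar invite, the out-of-office reply, the summary memo, and the vendor quote with no forced order relative to the status update — 5.

5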